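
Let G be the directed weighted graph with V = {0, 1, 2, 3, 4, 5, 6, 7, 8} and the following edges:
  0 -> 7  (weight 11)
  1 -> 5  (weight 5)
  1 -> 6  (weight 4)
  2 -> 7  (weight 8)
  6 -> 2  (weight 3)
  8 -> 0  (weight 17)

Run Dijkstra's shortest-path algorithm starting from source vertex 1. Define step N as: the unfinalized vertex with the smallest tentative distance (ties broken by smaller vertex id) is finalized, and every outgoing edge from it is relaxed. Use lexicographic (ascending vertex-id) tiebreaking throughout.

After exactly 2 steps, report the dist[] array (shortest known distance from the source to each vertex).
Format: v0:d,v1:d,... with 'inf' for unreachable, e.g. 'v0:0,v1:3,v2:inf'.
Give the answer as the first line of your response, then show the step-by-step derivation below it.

v0:inf,v1:0,v2:7,v3:inf,v4:inf,v5:5,v6:4,v7:inf,v8:inf

step 1: dist = v0:inf,v1:0,v2:inf,v3:inf,v4:inf,v5:5,v6:4,v7:inf,v8:inf
step 2: dist = v0:inf,v1:0,v2:7,v3:inf,v4:inf,v5:5,v6:4,v7:inf,v8:inf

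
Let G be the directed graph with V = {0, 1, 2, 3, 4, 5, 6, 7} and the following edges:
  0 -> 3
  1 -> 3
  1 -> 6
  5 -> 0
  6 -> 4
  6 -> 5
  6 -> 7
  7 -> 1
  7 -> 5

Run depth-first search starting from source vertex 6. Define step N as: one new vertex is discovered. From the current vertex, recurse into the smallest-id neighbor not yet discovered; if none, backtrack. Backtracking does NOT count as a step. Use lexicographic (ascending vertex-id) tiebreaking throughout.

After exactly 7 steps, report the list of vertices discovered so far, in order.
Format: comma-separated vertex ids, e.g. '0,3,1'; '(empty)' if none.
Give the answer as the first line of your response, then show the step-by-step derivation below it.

6,4,5,0,3,7,1

step 1: discover 6; path=6; order=6
step 2: discover 4; path=6>4; order=6,4
step 3: discover 5; path=6>5; order=6,4,5
step 4: discover 0; path=6>5>0; order=6,4,5,0
step 5: discover 3; path=6>5>0>3; order=6,4,5,0,3
step 6: discover 7; path=6>7; order=6,4,5,0,3,7
step 7: discover 1; path=6>7>1; order=6,4,5,0,3,7,1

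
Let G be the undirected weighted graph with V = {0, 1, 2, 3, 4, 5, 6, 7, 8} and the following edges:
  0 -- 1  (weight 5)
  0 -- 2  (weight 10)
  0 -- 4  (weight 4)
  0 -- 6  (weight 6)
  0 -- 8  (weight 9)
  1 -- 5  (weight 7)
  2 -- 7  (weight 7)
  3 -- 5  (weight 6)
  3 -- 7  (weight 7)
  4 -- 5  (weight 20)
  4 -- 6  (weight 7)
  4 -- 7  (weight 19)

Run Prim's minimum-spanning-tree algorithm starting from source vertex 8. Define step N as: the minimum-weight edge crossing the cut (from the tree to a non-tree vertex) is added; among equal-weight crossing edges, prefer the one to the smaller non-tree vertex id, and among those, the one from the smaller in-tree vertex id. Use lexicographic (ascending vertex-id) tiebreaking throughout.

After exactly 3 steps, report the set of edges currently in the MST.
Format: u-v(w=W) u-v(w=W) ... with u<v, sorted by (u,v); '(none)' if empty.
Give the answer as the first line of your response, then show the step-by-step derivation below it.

0-1(w=5) 0-4(w=4) 0-8(w=9)

step 1: add edge 0-8 (w=9); MST = {0-8(w=9)}
step 2: add edge 0-4 (w=4); MST = {0-4(w=4) 0-8(w=9)}
step 3: add edge 0-1 (w=5); MST = {0-1(w=5) 0-4(w=4) 0-8(w=9)}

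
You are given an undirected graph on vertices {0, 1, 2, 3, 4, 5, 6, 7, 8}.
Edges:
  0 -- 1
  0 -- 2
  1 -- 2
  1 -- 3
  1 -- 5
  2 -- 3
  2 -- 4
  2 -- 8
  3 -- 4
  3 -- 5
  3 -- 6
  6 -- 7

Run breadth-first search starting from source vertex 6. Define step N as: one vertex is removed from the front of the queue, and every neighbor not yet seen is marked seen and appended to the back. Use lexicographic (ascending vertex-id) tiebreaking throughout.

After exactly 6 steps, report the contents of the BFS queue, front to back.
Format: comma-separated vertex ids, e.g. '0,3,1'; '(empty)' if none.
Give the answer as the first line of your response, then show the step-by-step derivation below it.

5,0,8

step 1: dequeue 6; queue=[3,7]; order=6
step 2: dequeue 3; queue=[7,1,2,4,5]; order=6,3
step 3: dequeue 7; queue=[1,2,4,5]; order=6,3,7
step 4: dequeue 1; queue=[2,4,5,0]; order=6,3,7,1
step 5: dequeue 2; queue=[4,5,0,8]; order=6,3,7,1,2
step 6: dequeue 4; queue=[5,0,8]; order=6,3,7,1,2,4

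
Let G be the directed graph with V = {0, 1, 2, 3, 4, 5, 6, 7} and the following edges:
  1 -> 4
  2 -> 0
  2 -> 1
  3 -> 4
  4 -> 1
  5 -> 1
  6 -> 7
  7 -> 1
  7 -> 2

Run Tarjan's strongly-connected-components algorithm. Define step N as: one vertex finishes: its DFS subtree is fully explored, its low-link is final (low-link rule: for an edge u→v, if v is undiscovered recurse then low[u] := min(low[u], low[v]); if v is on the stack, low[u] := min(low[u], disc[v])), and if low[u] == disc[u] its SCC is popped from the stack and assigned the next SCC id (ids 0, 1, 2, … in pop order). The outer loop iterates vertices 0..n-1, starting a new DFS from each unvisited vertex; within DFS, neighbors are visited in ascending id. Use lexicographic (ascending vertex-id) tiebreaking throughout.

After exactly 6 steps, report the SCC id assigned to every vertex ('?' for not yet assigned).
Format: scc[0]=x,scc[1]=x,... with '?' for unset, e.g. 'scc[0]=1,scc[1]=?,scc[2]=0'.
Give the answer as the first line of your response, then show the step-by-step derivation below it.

scc[0]=0,scc[1]=1,scc[2]=2,scc[3]=3,scc[4]=1,scc[5]=4,scc[6]=?,scc[7]=?

step 1: low=(low[0]=0,low[1]=?,low[2]=?,low[3]=?,low[4]=?,low[5]=?,low[6]=?,low[7]=?); scc=(scc[0]=0,scc[1]=?,scc[2]=?,scc[3]=?,scc[4]=?,scc[5]=?,scc[6]=?,scc[7]=?)
step 2: low=(low[0]=0,low[1]=1,low[2]=?,low[3]=?,low[4]=1,low[5]=?,low[6]=?,low[7]=?); scc=(scc[0]=0,scc[1]=?,scc[2]=?,scc[3]=?,scc[4]=?,scc[5]=?,scc[6]=?,scc[7]=?)
step 3: low=(low[0]=0,low[1]=1,low[2]=?,low[3]=?,low[4]=1,low[5]=?,low[6]=?,low[7]=?); scc=(scc[0]=0,scc[1]=1,scc[2]=?,scc[3]=?,scc[4]=1,scc[5]=?,scc[6]=?,scc[7]=?)
step 4: low=(low[0]=0,low[1]=1,low[2]=3,low[3]=?,low[4]=1,low[5]=?,low[6]=?,low[7]=?); scc=(scc[0]=0,scc[1]=1,scc[2]=2,scc[3]=?,scc[4]=1,scc[5]=?,scc[6]=?,scc[7]=?)
step 5: low=(low[0]=0,low[1]=1,low[2]=3,low[3]=4,low[4]=1,low[5]=?,low[6]=?,low[7]=?); scc=(scc[0]=0,scc[1]=1,scc[2]=2,scc[3]=3,scc[4]=1,scc[5]=?,scc[6]=?,scc[7]=?)
step 6: low=(low[0]=0,low[1]=1,low[2]=3,low[3]=4,low[4]=1,low[5]=5,low[6]=?,low[7]=?); scc=(scc[0]=0,scc[1]=1,scc[2]=2,scc[3]=3,scc[4]=1,scc[5]=4,scc[6]=?,scc[7]=?)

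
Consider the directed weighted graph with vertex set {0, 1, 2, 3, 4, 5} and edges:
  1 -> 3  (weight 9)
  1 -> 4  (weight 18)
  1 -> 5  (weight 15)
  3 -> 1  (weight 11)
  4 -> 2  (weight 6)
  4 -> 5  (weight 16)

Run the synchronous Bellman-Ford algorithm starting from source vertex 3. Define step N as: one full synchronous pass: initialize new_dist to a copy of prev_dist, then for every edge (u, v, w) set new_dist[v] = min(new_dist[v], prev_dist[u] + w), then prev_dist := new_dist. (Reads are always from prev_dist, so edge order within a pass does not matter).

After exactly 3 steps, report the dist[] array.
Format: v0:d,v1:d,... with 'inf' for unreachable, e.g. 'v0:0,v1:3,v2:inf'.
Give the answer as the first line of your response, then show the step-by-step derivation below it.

v0:inf,v1:11,v2:35,v3:0,v4:29,v5:26

step 1: dist = v0:inf,v1:11,v2:inf,v3:0,v4:inf,v5:inf
step 2: dist = v0:inf,v1:11,v2:inf,v3:0,v4:29,v5:26
step 3: dist = v0:inf,v1:11,v2:35,v3:0,v4:29,v5:26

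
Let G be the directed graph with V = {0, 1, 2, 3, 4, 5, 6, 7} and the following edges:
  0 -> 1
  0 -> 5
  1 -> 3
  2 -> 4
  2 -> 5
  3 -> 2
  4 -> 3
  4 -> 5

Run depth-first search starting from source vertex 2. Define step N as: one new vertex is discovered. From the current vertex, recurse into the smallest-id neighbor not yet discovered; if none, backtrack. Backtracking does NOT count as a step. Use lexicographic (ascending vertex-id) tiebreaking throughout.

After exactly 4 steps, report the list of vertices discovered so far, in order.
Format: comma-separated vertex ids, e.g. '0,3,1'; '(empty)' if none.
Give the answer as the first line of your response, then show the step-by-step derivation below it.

2,4,3,5

step 1: discover 2; path=2; order=2
step 2: discover 4; path=2>4; order=2,4
step 3: discover 3; path=2>4>3; order=2,4,3
step 4: discover 5; path=2>4>5; order=2,4,3,5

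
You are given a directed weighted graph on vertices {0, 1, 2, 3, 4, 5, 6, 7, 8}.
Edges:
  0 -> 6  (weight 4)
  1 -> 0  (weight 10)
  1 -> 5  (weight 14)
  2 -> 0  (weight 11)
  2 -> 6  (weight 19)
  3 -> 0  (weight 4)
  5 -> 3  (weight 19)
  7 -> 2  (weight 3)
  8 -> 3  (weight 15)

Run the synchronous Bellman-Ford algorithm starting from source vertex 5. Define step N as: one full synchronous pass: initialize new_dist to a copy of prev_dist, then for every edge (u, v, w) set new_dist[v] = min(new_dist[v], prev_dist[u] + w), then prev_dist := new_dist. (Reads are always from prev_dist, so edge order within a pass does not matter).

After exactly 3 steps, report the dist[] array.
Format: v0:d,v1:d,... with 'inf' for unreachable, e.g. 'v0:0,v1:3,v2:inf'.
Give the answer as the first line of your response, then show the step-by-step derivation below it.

v0:23,v1:inf,v2:inf,v3:19,v4:inf,v5:0,v6:27,v7:inf,v8:inf

step 1: dist = v0:inf,v1:inf,v2:inf,v3:19,v4:inf,v5:0,v6:inf,v7:inf,v8:inf
step 2: dist = v0:23,v1:inf,v2:inf,v3:19,v4:inf,v5:0,v6:inf,v7:inf,v8:inf
step 3: dist = v0:23,v1:inf,v2:inf,v3:19,v4:inf,v5:0,v6:27,v7:inf,v8:inf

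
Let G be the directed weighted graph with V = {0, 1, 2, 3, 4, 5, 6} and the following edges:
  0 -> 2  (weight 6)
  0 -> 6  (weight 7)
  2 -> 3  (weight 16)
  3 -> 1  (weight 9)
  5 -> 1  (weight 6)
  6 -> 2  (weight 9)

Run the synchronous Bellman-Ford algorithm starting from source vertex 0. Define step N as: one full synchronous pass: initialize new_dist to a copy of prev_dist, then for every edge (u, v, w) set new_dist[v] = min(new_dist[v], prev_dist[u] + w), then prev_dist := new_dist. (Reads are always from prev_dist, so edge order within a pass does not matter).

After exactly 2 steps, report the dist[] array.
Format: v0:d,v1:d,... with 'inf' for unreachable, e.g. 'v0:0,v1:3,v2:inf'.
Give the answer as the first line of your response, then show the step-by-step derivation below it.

v0:0,v1:inf,v2:6,v3:22,v4:inf,v5:inf,v6:7

step 1: dist = v0:0,v1:inf,v2:6,v3:inf,v4:inf,v5:inf,v6:7
step 2: dist = v0:0,v1:inf,v2:6,v3:22,v4:inf,v5:inf,v6:7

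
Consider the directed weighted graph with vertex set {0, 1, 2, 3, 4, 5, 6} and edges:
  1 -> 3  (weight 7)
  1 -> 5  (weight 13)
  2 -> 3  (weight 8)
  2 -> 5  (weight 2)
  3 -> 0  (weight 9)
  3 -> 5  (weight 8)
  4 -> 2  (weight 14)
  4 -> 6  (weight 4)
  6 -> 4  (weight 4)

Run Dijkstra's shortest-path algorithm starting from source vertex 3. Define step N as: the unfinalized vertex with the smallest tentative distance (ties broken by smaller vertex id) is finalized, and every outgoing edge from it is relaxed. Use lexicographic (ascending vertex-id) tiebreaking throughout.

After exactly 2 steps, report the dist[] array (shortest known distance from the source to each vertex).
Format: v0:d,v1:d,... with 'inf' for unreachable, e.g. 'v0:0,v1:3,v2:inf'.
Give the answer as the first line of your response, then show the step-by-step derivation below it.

v0:9,v1:inf,v2:inf,v3:0,v4:inf,v5:8,v6:inf

step 1: dist = v0:9,v1:inf,v2:inf,v3:0,v4:inf,v5:8,v6:inf
step 2: dist = v0:9,v1:inf,v2:inf,v3:0,v4:inf,v5:8,v6:inf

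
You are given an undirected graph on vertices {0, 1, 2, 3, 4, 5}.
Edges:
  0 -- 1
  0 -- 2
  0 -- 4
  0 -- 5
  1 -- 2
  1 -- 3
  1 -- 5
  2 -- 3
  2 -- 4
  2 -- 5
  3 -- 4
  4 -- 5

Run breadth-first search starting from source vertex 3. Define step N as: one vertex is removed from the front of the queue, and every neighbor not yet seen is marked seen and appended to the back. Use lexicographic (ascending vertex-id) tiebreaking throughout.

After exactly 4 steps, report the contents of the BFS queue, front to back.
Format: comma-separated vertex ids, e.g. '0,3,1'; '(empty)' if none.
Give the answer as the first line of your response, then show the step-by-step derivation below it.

0,5

step 1: dequeue 3; queue=[1,2,4]; order=3
step 2: dequeue 1; queue=[2,4,0,5]; order=3,1
step 3: dequeue 2; queue=[4,0,5]; order=3,1,2
step 4: dequeue 4; queue=[0,5]; order=3,1,2,4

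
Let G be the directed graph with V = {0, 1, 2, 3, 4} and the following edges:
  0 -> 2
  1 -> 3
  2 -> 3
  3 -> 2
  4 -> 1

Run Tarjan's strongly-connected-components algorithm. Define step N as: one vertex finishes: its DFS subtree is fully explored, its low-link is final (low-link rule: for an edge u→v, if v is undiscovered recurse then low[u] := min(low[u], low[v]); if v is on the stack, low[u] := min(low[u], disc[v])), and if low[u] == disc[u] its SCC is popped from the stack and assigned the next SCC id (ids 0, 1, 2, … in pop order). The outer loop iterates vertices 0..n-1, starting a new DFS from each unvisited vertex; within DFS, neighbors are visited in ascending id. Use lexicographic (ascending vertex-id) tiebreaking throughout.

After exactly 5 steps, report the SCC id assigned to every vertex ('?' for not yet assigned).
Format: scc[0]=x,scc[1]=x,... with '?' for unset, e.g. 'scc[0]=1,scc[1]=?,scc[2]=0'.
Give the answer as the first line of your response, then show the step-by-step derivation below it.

scc[0]=1,scc[1]=2,scc[2]=0,scc[3]=0,scc[4]=3

step 1: low=(low[0]=0,low[1]=?,low[2]=1,low[3]=1,low[4]=?); scc=(scc[0]=?,scc[1]=?,scc[2]=?,scc[3]=?,scc[4]=?)
step 2: low=(low[0]=0,low[1]=?,low[2]=1,low[3]=1,low[4]=?); scc=(scc[0]=?,scc[1]=?,scc[2]=0,scc[3]=0,scc[4]=?)
step 3: low=(low[0]=0,low[1]=?,low[2]=1,low[3]=1,low[4]=?); scc=(scc[0]=1,scc[1]=?,scc[2]=0,scc[3]=0,scc[4]=?)
step 4: low=(low[0]=0,low[1]=3,low[2]=1,low[3]=1,low[4]=?); scc=(scc[0]=1,scc[1]=2,scc[2]=0,scc[3]=0,scc[4]=?)
step 5: low=(low[0]=0,low[1]=3,low[2]=1,low[3]=1,low[4]=4); scc=(scc[0]=1,scc[1]=2,scc[2]=0,scc[3]=0,scc[4]=3)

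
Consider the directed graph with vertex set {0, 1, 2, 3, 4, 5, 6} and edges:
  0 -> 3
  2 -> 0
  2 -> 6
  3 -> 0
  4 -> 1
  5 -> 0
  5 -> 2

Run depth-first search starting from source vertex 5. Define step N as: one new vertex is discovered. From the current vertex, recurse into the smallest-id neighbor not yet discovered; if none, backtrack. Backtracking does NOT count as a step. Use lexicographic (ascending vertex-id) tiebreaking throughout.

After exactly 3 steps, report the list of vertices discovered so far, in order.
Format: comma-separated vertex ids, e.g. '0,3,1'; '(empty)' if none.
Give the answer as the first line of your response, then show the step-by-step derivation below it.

5,0,3

step 1: discover 5; path=5; order=5
step 2: discover 0; path=5>0; order=5,0
step 3: discover 3; path=5>0>3; order=5,0,3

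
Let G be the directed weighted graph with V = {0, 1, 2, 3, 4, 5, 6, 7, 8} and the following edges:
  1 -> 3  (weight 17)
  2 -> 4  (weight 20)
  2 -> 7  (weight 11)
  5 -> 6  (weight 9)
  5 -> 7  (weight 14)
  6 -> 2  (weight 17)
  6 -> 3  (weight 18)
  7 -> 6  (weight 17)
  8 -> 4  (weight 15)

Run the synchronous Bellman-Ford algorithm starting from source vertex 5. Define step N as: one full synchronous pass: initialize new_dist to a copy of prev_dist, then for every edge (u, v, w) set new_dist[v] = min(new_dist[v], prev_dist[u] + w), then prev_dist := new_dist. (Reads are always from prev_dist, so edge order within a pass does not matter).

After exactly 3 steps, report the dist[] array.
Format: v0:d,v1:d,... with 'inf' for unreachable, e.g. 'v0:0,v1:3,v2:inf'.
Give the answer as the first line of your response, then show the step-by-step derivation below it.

v0:inf,v1:inf,v2:26,v3:27,v4:46,v5:0,v6:9,v7:14,v8:inf

step 1: dist = v0:inf,v1:inf,v2:inf,v3:inf,v4:inf,v5:0,v6:9,v7:14,v8:inf
step 2: dist = v0:inf,v1:inf,v2:26,v3:27,v4:inf,v5:0,v6:9,v7:14,v8:inf
step 3: dist = v0:inf,v1:inf,v2:26,v3:27,v4:46,v5:0,v6:9,v7:14,v8:inf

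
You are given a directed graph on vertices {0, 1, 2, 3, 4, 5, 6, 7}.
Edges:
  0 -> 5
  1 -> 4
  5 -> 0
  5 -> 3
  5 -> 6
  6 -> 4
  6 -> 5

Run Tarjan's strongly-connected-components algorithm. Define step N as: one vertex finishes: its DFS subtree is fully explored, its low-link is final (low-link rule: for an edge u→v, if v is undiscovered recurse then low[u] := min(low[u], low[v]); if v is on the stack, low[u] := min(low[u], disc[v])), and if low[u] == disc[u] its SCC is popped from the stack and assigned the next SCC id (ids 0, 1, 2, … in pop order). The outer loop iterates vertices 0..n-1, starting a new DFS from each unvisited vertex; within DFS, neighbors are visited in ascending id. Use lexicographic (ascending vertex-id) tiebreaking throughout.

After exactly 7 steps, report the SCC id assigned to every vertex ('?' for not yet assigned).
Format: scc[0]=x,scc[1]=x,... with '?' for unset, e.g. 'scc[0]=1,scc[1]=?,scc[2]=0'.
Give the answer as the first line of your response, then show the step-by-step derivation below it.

scc[0]=2,scc[1]=3,scc[2]=4,scc[3]=0,scc[4]=1,scc[5]=2,scc[6]=2,scc[7]=?

step 1: low=(low[0]=0,low[1]=?,low[2]=?,low[3]=2,low[4]=?,low[5]=0,low[6]=?,low[7]=?); scc=(scc[0]=?,scc[1]=?,scc[2]=?,scc[3]=0,scc[4]=?,scc[5]=?,scc[6]=?,scc[7]=?)
step 2: low=(low[0]=0,low[1]=?,low[2]=?,low[3]=2,low[4]=4,low[5]=0,low[6]=3,low[7]=?); scc=(scc[0]=?,scc[1]=?,scc[2]=?,scc[3]=0,scc[4]=1,scc[5]=?,scc[6]=?,scc[7]=?)
step 3: low=(low[0]=0,low[1]=?,low[2]=?,low[3]=2,low[4]=4,low[5]=0,low[6]=1,low[7]=?); scc=(scc[0]=?,scc[1]=?,scc[2]=?,scc[3]=0,scc[4]=1,scc[5]=?,scc[6]=?,scc[7]=?)
step 4: low=(low[0]=0,low[1]=?,low[2]=?,low[3]=2,low[4]=4,low[5]=0,low[6]=1,low[7]=?); scc=(scc[0]=?,scc[1]=?,scc[2]=?,scc[3]=0,scc[4]=1,scc[5]=?,scc[6]=?,scc[7]=?)
step 5: low=(low[0]=0,low[1]=?,low[2]=?,low[3]=2,low[4]=4,low[5]=0,low[6]=1,low[7]=?); scc=(scc[0]=2,scc[1]=?,scc[2]=?,scc[3]=0,scc[4]=1,scc[5]=2,scc[6]=2,scc[7]=?)
step 6: low=(low[0]=0,low[1]=5,low[2]=?,low[3]=2,low[4]=4,low[5]=0,low[6]=1,low[7]=?); scc=(scc[0]=2,scc[1]=3,scc[2]=?,scc[3]=0,scc[4]=1,scc[5]=2,scc[6]=2,scc[7]=?)
step 7: low=(low[0]=0,low[1]=5,low[2]=6,low[3]=2,low[4]=4,low[5]=0,low[6]=1,low[7]=?); scc=(scc[0]=2,scc[1]=3,scc[2]=4,scc[3]=0,scc[4]=1,scc[5]=2,scc[6]=2,scc[7]=?)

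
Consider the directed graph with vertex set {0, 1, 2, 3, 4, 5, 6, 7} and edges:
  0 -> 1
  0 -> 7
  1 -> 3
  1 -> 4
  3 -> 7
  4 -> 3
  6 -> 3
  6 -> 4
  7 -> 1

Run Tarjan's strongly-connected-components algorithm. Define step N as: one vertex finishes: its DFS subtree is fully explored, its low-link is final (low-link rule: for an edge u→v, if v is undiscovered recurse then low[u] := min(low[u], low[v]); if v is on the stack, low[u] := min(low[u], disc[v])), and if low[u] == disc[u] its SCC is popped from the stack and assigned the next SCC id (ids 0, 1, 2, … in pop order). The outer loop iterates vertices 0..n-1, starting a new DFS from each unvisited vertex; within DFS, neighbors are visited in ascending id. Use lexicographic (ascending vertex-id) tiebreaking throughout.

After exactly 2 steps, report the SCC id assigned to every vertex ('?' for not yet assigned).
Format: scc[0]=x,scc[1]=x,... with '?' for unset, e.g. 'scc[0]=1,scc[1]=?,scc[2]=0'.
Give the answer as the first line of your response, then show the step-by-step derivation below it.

scc[0]=?,scc[1]=?,scc[2]=?,scc[3]=?,scc[4]=?,scc[5]=?,scc[6]=?,scc[7]=?

step 1: low=(low[0]=0,low[1]=1,low[2]=?,low[3]=2,low[4]=?,low[5]=?,low[6]=?,low[7]=1); scc=(scc[0]=?,scc[1]=?,scc[2]=?,scc[3]=?,scc[4]=?,scc[5]=?,scc[6]=?,scc[7]=?)
step 2: low=(low[0]=0,low[1]=1,low[2]=?,low[3]=1,low[4]=?,low[5]=?,low[6]=?,low[7]=1); scc=(scc[0]=?,scc[1]=?,scc[2]=?,scc[3]=?,scc[4]=?,scc[5]=?,scc[6]=?,scc[7]=?)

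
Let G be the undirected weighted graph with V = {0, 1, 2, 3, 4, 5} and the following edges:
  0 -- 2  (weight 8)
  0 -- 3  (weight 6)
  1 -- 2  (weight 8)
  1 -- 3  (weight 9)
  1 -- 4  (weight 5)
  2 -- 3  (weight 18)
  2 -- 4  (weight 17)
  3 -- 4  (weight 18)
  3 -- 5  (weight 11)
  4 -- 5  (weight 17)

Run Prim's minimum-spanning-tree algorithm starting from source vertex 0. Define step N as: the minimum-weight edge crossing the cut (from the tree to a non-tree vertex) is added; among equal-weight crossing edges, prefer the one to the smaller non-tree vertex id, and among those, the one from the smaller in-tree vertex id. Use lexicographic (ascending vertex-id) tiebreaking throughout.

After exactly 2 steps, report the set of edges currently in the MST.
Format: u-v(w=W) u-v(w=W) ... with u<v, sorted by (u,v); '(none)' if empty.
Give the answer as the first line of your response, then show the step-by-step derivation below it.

0-2(w=8) 0-3(w=6)

step 1: add edge 0-3 (w=6); MST = {0-3(w=6)}
step 2: add edge 0-2 (w=8); MST = {0-2(w=8) 0-3(w=6)}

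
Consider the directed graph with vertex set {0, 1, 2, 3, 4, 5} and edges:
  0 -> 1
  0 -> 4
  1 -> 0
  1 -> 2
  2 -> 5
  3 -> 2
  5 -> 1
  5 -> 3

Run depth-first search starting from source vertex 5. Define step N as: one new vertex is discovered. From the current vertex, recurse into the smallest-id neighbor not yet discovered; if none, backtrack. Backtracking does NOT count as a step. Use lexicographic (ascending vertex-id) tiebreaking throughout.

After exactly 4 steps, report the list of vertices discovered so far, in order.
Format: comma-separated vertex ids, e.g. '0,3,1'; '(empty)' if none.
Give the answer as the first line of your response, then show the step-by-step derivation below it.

5,1,0,4

step 1: discover 5; path=5; order=5
step 2: discover 1; path=5>1; order=5,1
step 3: discover 0; path=5>1>0; order=5,1,0
step 4: discover 4; path=5>1>0>4; order=5,1,0,4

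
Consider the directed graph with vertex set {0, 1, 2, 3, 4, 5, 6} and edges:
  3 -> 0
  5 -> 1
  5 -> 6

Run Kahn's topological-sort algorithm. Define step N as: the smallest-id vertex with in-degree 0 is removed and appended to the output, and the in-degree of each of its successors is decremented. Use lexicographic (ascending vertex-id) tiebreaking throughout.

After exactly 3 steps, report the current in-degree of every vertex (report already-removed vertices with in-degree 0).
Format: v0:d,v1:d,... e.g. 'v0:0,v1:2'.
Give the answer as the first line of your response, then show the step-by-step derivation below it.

v0:0,v1:1,v2:0,v3:0,v4:0,v5:0,v6:1

step 1: output 2; order=[2]; indeg=(1,1,0,0,0,0,1)
step 2: output 3; order=[2,3]; indeg=(0,1,0,0,0,0,1)
step 3: output 0; order=[2,3,0]; indeg=(0,1,0,0,0,0,1)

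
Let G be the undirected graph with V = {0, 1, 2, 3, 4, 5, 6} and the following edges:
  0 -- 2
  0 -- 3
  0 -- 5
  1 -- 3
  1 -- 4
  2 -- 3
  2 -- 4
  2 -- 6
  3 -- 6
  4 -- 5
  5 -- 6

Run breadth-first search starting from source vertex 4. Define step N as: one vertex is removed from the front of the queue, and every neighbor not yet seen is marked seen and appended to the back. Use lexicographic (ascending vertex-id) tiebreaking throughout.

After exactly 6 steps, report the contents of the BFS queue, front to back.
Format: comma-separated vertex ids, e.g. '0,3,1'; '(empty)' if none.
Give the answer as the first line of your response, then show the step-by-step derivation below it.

6

step 1: dequeue 4; queue=[1,2,5]; order=4
step 2: dequeue 1; queue=[2,5,3]; order=4,1
step 3: dequeue 2; queue=[5,3,0,6]; order=4,1,2
step 4: dequeue 5; queue=[3,0,6]; order=4,1,2,5
step 5: dequeue 3; queue=[0,6]; order=4,1,2,5,3
step 6: dequeue 0; queue=[6]; order=4,1,2,5,3,0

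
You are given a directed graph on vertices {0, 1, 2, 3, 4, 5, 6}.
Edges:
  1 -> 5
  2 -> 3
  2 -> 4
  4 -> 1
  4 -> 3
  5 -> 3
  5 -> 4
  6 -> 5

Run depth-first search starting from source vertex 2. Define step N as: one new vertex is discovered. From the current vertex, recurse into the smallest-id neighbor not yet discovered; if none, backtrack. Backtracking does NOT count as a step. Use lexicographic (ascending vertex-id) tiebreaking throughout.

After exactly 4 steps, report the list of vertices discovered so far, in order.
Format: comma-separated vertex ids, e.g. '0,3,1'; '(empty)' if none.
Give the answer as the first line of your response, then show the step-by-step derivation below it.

2,3,4,1

step 1: discover 2; path=2; order=2
step 2: discover 3; path=2>3; order=2,3
step 3: discover 4; path=2>4; order=2,3,4
step 4: discover 1; path=2>4>1; order=2,3,4,1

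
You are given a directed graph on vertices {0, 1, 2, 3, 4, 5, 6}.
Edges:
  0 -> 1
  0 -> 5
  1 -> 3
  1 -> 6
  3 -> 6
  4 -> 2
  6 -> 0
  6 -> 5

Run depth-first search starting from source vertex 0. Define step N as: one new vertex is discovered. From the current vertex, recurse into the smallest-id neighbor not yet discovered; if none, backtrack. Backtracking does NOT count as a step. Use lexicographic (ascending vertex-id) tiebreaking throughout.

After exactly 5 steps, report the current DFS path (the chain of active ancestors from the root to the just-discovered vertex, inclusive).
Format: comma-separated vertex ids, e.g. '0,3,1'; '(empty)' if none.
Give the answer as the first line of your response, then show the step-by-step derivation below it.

0,1,3,6,5

step 1: discover 0; path=0; order=0
step 2: discover 1; path=0>1; order=0,1
step 3: discover 3; path=0>1>3; order=0,1,3
step 4: discover 6; path=0>1>3>6; order=0,1,3,6
step 5: discover 5; path=0>1>3>6>5; order=0,1,3,6,5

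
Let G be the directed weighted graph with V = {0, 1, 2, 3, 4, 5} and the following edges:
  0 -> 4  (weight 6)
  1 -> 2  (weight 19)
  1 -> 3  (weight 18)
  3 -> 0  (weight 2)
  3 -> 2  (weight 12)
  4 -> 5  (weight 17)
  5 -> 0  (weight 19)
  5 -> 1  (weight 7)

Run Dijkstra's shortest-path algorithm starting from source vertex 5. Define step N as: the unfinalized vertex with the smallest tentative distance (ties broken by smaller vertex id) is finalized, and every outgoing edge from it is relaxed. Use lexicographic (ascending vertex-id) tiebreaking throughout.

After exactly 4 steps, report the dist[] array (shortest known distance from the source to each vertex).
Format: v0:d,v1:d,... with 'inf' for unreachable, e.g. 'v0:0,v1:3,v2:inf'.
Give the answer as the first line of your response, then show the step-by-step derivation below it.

v0:19,v1:7,v2:26,v3:25,v4:25,v5:0

step 1: dist = v0:19,v1:7,v2:inf,v3:inf,v4:inf,v5:0
step 2: dist = v0:19,v1:7,v2:26,v3:25,v4:inf,v5:0
step 3: dist = v0:19,v1:7,v2:26,v3:25,v4:25,v5:0
step 4: dist = v0:19,v1:7,v2:26,v3:25,v4:25,v5:0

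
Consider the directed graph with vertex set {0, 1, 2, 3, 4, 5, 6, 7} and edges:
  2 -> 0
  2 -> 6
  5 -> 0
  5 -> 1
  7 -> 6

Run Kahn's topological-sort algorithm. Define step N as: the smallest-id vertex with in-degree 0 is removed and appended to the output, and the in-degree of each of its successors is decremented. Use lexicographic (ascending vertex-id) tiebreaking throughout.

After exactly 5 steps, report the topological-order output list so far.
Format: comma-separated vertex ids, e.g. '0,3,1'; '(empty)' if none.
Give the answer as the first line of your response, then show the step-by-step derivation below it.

2,3,4,5,0

step 1: output 2; order=[2]; indeg=(1,1,0,0,0,0,1,0)
step 2: output 3; order=[2,3]; indeg=(1,1,0,0,0,0,1,0)
step 3: output 4; order=[2,3,4]; indeg=(1,1,0,0,0,0,1,0)
step 4: output 5; order=[2,3,4,5]; indeg=(0,0,0,0,0,0,1,0)
step 5: output 0; order=[2,3,4,5,0]; indeg=(0,0,0,0,0,0,1,0)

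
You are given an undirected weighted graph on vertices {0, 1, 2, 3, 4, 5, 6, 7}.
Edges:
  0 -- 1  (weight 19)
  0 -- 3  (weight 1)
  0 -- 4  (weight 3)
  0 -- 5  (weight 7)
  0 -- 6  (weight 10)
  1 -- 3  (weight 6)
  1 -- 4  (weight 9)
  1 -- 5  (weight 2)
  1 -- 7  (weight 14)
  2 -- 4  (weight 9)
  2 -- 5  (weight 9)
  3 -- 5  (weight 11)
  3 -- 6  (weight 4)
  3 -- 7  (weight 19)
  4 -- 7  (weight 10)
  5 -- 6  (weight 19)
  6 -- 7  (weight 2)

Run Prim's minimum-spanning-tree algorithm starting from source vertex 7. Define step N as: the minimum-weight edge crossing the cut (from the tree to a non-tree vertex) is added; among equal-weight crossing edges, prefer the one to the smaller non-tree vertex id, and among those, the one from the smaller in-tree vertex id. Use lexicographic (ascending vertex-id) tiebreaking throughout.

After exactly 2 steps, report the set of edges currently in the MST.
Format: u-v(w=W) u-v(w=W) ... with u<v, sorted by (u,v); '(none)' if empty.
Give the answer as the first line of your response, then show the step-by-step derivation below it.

3-6(w=4) 6-7(w=2)

step 1: add edge 6-7 (w=2); MST = {6-7(w=2)}
step 2: add edge 3-6 (w=4); MST = {3-6(w=4) 6-7(w=2)}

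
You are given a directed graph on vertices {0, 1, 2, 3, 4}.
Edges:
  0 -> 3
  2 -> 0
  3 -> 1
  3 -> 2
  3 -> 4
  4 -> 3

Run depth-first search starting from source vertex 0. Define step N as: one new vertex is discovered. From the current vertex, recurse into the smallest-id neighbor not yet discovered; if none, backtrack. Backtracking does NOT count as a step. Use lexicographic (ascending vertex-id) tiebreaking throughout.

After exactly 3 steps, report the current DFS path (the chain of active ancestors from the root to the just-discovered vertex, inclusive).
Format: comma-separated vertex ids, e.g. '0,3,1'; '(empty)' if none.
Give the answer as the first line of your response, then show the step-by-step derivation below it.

0,3,1

step 1: discover 0; path=0; order=0
step 2: discover 3; path=0>3; order=0,3
step 3: discover 1; path=0>3>1; order=0,3,1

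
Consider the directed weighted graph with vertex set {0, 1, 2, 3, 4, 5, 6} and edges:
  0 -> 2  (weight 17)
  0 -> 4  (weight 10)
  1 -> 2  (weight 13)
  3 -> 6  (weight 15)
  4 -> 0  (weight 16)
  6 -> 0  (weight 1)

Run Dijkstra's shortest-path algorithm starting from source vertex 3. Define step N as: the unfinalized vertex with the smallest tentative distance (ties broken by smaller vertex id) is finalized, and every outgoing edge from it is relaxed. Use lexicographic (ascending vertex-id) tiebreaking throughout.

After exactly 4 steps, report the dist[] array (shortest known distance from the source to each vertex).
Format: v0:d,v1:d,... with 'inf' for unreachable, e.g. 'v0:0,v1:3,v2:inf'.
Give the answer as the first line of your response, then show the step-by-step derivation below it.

v0:16,v1:inf,v2:33,v3:0,v4:26,v5:inf,v6:15

step 1: dist = v0:inf,v1:inf,v2:inf,v3:0,v4:inf,v5:inf,v6:15
step 2: dist = v0:16,v1:inf,v2:inf,v3:0,v4:inf,v5:inf,v6:15
step 3: dist = v0:16,v1:inf,v2:33,v3:0,v4:26,v5:inf,v6:15
step 4: dist = v0:16,v1:inf,v2:33,v3:0,v4:26,v5:inf,v6:15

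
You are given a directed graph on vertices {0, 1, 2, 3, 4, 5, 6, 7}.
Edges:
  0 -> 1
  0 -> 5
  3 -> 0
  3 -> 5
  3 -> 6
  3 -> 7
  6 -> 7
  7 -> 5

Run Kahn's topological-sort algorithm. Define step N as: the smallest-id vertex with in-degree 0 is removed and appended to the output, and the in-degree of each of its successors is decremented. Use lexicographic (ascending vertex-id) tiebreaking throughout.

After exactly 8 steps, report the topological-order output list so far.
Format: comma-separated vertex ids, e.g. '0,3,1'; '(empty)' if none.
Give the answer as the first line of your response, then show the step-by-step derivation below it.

2,3,0,1,4,6,7,5

step 1: output 2; order=[2]; indeg=(1,1,0,0,0,3,1,2)
step 2: output 3; order=[2,3]; indeg=(0,1,0,0,0,2,0,1)
step 3: output 0; order=[2,3,0]; indeg=(0,0,0,0,0,1,0,1)
step 4: output 1; order=[2,3,0,1]; indeg=(0,0,0,0,0,1,0,1)
step 5: output 4; order=[2,3,0,1,4]; indeg=(0,0,0,0,0,1,0,1)
step 6: output 6; order=[2,3,0,1,4,6]; indeg=(0,0,0,0,0,1,0,0)
step 7: output 7; order=[2,3,0,1,4,6,7]; indeg=(0,0,0,0,0,0,0,0)
step 8: output 5; order=[2,3,0,1,4,6,7,5]; indeg=(0,0,0,0,0,0,0,0)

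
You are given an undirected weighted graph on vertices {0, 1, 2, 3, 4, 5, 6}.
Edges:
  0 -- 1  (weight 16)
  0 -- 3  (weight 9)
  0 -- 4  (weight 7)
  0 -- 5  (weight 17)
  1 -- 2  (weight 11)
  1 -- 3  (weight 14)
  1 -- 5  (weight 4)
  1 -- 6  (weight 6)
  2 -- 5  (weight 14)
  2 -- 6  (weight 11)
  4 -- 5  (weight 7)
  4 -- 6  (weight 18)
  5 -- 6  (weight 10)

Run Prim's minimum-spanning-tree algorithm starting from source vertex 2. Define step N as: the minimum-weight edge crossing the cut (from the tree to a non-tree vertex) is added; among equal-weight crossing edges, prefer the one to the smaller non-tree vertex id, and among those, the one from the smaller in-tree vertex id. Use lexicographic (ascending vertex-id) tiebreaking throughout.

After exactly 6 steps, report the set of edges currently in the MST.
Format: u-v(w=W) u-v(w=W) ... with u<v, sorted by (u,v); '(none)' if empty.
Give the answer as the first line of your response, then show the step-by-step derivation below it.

0-3(w=9) 0-4(w=7) 1-2(w=11) 1-5(w=4) 1-6(w=6) 4-5(w=7)

step 1: add edge 1-2 (w=11); MST = {1-2(w=11)}
step 2: add edge 1-5 (w=4); MST = {1-2(w=11) 1-5(w=4)}
step 3: add edge 1-6 (w=6); MST = {1-2(w=11) 1-5(w=4) 1-6(w=6)}
step 4: add edge 4-5 (w=7); MST = {1-2(w=11) 1-5(w=4) 1-6(w=6) 4-5(w=7)}
step 5: add edge 0-4 (w=7); MST = {0-4(w=7) 1-2(w=11) 1-5(w=4) 1-6(w=6) 4-5(w=7)}
step 6: add edge 0-3 (w=9); MST = {0-3(w=9) 0-4(w=7) 1-2(w=11) 1-5(w=4) 1-6(w=6) 4-5(w=7)}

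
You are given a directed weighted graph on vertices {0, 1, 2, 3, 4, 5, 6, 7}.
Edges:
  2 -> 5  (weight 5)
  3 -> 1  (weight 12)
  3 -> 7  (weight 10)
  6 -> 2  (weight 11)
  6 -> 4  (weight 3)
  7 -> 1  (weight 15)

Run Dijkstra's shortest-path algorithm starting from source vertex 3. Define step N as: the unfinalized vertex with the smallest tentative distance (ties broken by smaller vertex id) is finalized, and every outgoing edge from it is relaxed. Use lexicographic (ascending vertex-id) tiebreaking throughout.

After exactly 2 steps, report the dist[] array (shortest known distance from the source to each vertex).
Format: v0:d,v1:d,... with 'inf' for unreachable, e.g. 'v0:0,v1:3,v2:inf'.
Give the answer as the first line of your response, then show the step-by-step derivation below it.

v0:inf,v1:12,v2:inf,v3:0,v4:inf,v5:inf,v6:inf,v7:10

step 1: dist = v0:inf,v1:12,v2:inf,v3:0,v4:inf,v5:inf,v6:inf,v7:10
step 2: dist = v0:inf,v1:12,v2:inf,v3:0,v4:inf,v5:inf,v6:inf,v7:10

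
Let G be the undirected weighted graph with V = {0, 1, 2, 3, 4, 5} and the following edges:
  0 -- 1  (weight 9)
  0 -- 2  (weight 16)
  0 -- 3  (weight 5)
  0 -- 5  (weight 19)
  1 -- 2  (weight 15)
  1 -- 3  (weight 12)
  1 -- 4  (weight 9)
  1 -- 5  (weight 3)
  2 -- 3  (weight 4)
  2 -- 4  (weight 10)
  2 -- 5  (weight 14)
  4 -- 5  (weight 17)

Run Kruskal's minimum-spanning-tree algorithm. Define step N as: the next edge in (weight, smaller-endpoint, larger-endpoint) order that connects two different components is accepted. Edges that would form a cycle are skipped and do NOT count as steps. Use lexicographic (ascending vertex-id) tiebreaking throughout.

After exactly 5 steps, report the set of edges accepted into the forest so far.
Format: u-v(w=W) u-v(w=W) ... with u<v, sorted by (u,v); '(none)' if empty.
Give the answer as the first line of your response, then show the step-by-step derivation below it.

0-1(w=9) 0-3(w=5) 1-4(w=9) 1-5(w=3) 2-3(w=4)

step 1: add edge 1-5 (w=3); MST = {1-5(w=3)}
step 2: add edge 2-3 (w=4); MST = {1-5(w=3) 2-3(w=4)}
step 3: add edge 0-3 (w=5); MST = {0-3(w=5) 1-5(w=3) 2-3(w=4)}
step 4: add edge 0-1 (w=9); MST = {0-1(w=9) 0-3(w=5) 1-5(w=3) 2-3(w=4)}
step 5: add edge 1-4 (w=9); MST = {0-1(w=9) 0-3(w=5) 1-4(w=9) 1-5(w=3) 2-3(w=4)}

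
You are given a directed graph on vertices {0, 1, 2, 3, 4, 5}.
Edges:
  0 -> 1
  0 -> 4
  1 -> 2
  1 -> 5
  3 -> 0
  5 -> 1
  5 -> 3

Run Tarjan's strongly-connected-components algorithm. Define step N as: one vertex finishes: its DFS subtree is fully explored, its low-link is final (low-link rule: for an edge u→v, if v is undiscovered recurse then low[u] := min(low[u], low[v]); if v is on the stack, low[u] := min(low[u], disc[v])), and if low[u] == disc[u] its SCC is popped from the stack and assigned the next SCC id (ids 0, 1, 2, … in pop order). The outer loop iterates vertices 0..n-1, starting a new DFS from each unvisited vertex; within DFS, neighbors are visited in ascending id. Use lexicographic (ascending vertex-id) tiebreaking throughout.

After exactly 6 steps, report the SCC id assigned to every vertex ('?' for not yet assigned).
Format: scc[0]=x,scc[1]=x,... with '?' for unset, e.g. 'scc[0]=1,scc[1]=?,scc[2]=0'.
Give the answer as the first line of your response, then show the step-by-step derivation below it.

scc[0]=2,scc[1]=2,scc[2]=0,scc[3]=2,scc[4]=1,scc[5]=2

step 1: low=(low[0]=0,low[1]=1,low[2]=2,low[3]=?,low[4]=?,low[5]=?); scc=(scc[0]=?,scc[1]=?,scc[2]=0,scc[3]=?,scc[4]=?,scc[5]=?)
step 2: low=(low[0]=0,low[1]=1,low[2]=2,low[3]=0,low[4]=?,low[5]=1); scc=(scc[0]=?,scc[1]=?,scc[2]=0,scc[3]=?,scc[4]=?,scc[5]=?)
step 3: low=(low[0]=0,low[1]=1,low[2]=2,low[3]=0,low[4]=?,low[5]=0); scc=(scc[0]=?,scc[1]=?,scc[2]=0,scc[3]=?,scc[4]=?,scc[5]=?)
step 4: low=(low[0]=0,low[1]=0,low[2]=2,low[3]=0,low[4]=?,low[5]=0); scc=(scc[0]=?,scc[1]=?,scc[2]=0,scc[3]=?,scc[4]=?,scc[5]=?)
step 5: low=(low[0]=0,low[1]=0,low[2]=2,low[3]=0,low[4]=5,low[5]=0); scc=(scc[0]=?,scc[1]=?,scc[2]=0,scc[3]=?,scc[4]=1,scc[5]=?)
step 6: low=(low[0]=0,low[1]=0,low[2]=2,low[3]=0,low[4]=5,low[5]=0); scc=(scc[0]=2,scc[1]=2,scc[2]=0,scc[3]=2,scc[4]=1,scc[5]=2)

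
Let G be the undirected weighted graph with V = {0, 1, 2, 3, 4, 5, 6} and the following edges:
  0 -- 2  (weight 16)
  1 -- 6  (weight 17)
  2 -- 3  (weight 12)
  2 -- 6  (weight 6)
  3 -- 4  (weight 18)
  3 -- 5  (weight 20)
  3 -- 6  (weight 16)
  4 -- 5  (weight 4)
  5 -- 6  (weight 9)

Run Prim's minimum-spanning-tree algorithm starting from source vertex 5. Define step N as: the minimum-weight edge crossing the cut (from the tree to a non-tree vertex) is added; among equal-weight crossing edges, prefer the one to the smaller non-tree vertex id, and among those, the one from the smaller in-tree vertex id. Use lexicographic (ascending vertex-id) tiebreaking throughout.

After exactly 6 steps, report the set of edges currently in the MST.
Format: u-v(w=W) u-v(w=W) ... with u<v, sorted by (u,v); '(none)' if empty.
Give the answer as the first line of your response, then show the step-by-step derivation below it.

0-2(w=16) 1-6(w=17) 2-3(w=12) 2-6(w=6) 4-5(w=4) 5-6(w=9)

step 1: add edge 4-5 (w=4); MST = {4-5(w=4)}
step 2: add edge 5-6 (w=9); MST = {4-5(w=4) 5-6(w=9)}
step 3: add edge 2-6 (w=6); MST = {2-6(w=6) 4-5(w=4) 5-6(w=9)}
step 4: add edge 2-3 (w=12); MST = {2-3(w=12) 2-6(w=6) 4-5(w=4) 5-6(w=9)}
step 5: add edge 0-2 (w=16); MST = {0-2(w=16) 2-3(w=12) 2-6(w=6) 4-5(w=4) 5-6(w=9)}
step 6: add edge 1-6 (w=17); MST = {0-2(w=16) 1-6(w=17) 2-3(w=12) 2-6(w=6) 4-5(w=4) 5-6(w=9)}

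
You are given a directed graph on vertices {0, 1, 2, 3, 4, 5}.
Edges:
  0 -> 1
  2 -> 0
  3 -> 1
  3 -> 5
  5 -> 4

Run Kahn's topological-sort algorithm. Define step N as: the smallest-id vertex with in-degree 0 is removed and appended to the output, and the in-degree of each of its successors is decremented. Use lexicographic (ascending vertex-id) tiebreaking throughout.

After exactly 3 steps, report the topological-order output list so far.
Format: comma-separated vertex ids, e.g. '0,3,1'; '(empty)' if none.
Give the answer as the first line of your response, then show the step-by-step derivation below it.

2,0,3

step 1: output 2; order=[2]; indeg=(0,2,0,0,1,1)
step 2: output 0; order=[2,0]; indeg=(0,1,0,0,1,1)
step 3: output 3; order=[2,0,3]; indeg=(0,0,0,0,1,0)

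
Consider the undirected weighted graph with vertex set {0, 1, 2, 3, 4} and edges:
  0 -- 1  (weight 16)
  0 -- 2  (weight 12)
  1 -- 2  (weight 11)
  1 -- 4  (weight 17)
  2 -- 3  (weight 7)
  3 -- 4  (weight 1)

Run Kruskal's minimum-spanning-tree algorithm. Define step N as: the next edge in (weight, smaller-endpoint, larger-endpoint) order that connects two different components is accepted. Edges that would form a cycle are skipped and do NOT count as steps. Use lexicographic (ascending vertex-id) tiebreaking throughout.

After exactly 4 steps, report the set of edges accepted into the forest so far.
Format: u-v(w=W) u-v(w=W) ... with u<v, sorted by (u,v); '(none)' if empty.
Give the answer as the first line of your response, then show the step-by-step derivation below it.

0-2(w=12) 1-2(w=11) 2-3(w=7) 3-4(w=1)

step 1: add edge 3-4 (w=1); MST = {3-4(w=1)}
step 2: add edge 2-3 (w=7); MST = {2-3(w=7) 3-4(w=1)}
step 3: add edge 1-2 (w=11); MST = {1-2(w=11) 2-3(w=7) 3-4(w=1)}
step 4: add edge 0-2 (w=12); MST = {0-2(w=12) 1-2(w=11) 2-3(w=7) 3-4(w=1)}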